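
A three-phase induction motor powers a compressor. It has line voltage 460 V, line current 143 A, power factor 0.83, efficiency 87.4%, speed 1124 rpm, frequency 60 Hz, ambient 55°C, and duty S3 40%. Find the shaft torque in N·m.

702 N·m

P_in = √3·V·I·cosφ = 1.732 × 460 × 143 × 0.83 = 94563 W
P_out = η·P_in = 0.874 × 94563 = 82648 W
n = 1124 rpm
ω = 2π×1124/60 = 117.7 rad/s
τ = P_out/ω = 82648/117.7 = 702 N·m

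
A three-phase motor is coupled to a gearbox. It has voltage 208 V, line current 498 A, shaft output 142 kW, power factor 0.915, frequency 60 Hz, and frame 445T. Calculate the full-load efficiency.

P_out = 142 kW = 142000 W
P_in = √3·V_L·I_L·cosφ = 1.732 × 208 × 498 × 0.915 = 164158 W
η = P_out / P_in = 142000 / 164158 = 0.865 = 86.5%

86.5 %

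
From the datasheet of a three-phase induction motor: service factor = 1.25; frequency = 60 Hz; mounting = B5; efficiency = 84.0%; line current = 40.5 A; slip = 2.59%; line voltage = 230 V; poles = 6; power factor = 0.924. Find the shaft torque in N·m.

102 N·m

P_in = √3·V·I·cosφ = 1.732 × 230 × 40.5 × 0.924 = 14907 W
P_out = η·P_in = 0.84 × 14907 = 12522 W
n_s = 120×60/6 = 1200 rpm; n = 1200×(1−0.0259) = 1169 rpm
ω = 2π×1169/60 = 122.4 rad/s
τ = P_out/ω = 12522/122.4 = 102 N·m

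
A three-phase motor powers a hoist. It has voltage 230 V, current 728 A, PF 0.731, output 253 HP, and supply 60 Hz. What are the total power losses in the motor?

P_in = √3·V·I·cosφ = 1.732×230×728×0.731 = 211994 W
P_out = 253×746 = 188738 W
Losses = P_in − P_out = 211994 − 188738 = 23256 W

23300 W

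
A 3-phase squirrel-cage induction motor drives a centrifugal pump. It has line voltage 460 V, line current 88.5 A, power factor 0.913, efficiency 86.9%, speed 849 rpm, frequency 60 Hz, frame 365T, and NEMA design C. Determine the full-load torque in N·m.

P_in = √3·V·I·cosφ = 1.732 × 460 × 88.5 × 0.913 = 64375 W
P_out = η·P_in = 0.869 × 64375 = 55942 W
n = 849 rpm
ω = 2π×849/60 = 88.91 rad/s
τ = P_out/ω = 55942/88.91 = 629 N·m

629 N·m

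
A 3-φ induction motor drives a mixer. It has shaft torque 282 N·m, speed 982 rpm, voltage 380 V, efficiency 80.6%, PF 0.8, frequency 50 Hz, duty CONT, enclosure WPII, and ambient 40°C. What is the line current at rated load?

68.3 A

ω = 2π×982/60 = 102.8 rad/s; P_out = τω = 282 × 102.8 = 28990 W
P_in = P_out / η = 28990 / 0.806 = 35968 W
I_L = P_in / (√3·V_L·cosφ) = 35968 / (1.732 × 380 × 0.8) = 68.3 A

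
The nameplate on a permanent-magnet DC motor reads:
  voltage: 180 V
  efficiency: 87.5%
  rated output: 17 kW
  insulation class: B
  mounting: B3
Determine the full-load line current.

P_out = 17 kW = 17000 W
P_in = P_out / η = 17000 / 0.875 = 19429 W
I = P_in / V = 19429 / 180 = 108 A

108 A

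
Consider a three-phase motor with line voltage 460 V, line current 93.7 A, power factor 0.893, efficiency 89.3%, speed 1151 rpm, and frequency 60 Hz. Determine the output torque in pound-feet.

P_in = √3·V·I·cosφ = 1.732 × 460 × 93.7 × 0.893 = 66665 W
P_out = η·P_in = 0.893 × 66665 = 59532 W
n = 1151 rpm
ω = 2π×1151/60 = 120.5 rad/s
τ = P_out/ω = 59532/120.5 = 494 N·m
In lb·ft: 494/1.356 = 364 lb·ft

364 lb·ft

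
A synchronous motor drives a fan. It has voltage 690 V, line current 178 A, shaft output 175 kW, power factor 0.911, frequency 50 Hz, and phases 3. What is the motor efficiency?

P_out = 175 kW = 175000 W
P_in = √3·V_L·I_L·cosφ = 1.732 × 690 × 178 × 0.911 = 193792 W
η = P_out / P_in = 175000 / 193792 = 0.903 = 90.3%

90.3 %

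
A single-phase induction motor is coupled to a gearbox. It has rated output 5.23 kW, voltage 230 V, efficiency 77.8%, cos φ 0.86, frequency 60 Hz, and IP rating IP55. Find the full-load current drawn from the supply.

34 A

P_out = 5.23 kW = 5230 W
P_in = P_out / η = 5230 / 0.778 = 6722 W
I = P_in / (V·cosφ) = 6722 / (230 × 0.86) = 34 A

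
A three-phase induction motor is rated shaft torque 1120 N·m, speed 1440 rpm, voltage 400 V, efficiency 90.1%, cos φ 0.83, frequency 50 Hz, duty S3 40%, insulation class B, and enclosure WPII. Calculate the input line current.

326 A

ω = 2π×1440/60 = 150.8 rad/s; P_out = τω = 1120 × 150.8 = 168896 W
P_in = P_out / η = 168896 / 0.901 = 187454 W
I_L = P_in / (√3·V_L·cosφ) = 187454 / (1.732 × 400 × 0.83) = 326 A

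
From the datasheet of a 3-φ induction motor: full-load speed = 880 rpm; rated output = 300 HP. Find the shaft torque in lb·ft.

1790 lb·ft

P_out = 300 × 746 = 223800 W
ω = 2π × 880/60 = 92.15 rad/s
τ = P_out/ω = 223800/92.15 = 2429 N·m
In lb·ft: 2429/1.356 = 1790 lb·ft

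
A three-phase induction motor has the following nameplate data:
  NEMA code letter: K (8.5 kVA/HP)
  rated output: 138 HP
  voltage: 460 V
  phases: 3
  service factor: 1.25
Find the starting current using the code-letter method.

1470 A

S_LR = 8.5 × 138 = 1173 kVA
I_LR = S_LR/(√3·V_L) = 1173000/(1.732×460) = 1470 A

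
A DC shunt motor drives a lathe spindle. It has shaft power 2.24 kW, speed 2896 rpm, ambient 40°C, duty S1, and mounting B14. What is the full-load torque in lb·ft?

ω = 2π × 2896/60 = 303.3 rad/s
τ = P/ω = 2240/303.3 = 7.385 N·m
In lb·ft: 7.385/1.356 = 5.45 lb·ft

5.45 lb·ft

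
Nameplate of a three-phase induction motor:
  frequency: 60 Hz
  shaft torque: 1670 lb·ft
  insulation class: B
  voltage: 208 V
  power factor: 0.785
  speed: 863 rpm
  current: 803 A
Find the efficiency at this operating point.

τ = 1670 lb·ft × 1.356 = 2265 N·m
ω = 2π × 863/60 = 90.37 rad/s; P_out = τω = 2265 × 90.37 = 204688 W
P_in = √3·V_L·I_L·cosφ = 1.732 × 208 × 803 × 0.785 = 227089 W
η = P_out / P_in = 204688 / 227089 = 0.901 = 90.1%

90.1 %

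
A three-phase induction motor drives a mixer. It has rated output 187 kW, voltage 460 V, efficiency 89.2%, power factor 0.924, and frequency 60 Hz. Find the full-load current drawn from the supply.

285 A

P_out = 187 kW = 187000 W
P_in = P_out / η = 187000 / 0.892 = 209641 W
I_L = P_in / (√3·V_L·cosφ) = 209641 / (1.732 × 460 × 0.924) = 285 A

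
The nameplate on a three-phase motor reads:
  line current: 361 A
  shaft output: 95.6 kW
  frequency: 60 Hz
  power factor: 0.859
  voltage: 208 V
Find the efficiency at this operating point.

P_out = 95.6 kW = 95600 W
P_in = √3·V_L·I_L·cosφ = 1.732 × 208 × 361 × 0.859 = 111715 W
η = P_out / P_in = 95600 / 111715 = 0.856 = 85.6%

85.6 %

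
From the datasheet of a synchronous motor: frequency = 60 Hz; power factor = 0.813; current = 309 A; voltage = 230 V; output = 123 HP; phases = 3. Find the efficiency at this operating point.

91.7 %

P_out = 123 × 746 = 91758 W
P_in = √3·V_L·I_L·cosφ = 1.732 × 230 × 309 × 0.813 = 100075 W
η = P_out / P_in = 91758 / 100075 = 0.917 = 91.7%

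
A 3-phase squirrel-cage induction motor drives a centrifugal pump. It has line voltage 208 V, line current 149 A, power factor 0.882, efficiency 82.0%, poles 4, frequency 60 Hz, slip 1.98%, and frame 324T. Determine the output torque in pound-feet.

P_in = √3·V·I·cosφ = 1.732 × 208 × 149 × 0.882 = 47344 W
P_out = η·P_in = 0.82 × 47344 = 38822 W
n_s = 120×60/4 = 1800 rpm; n = 1800×(1−0.0198) = 1764 rpm
ω = 2π×1764/60 = 184.7 rad/s
τ = P_out/ω = 38822/184.7 = 210.2 N·m
In lb·ft: 210.2/1.356 = 155 lb·ft

155 lb·ft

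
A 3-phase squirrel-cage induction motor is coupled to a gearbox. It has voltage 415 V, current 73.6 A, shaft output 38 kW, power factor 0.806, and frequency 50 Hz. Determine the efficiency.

P_out = 38 kW = 38000 W
P_in = √3·V_L·I_L·cosφ = 1.732 × 415 × 73.6 × 0.806 = 42639 W
η = P_out / P_in = 38000 / 42639 = 0.891 = 89.1%

89.1 %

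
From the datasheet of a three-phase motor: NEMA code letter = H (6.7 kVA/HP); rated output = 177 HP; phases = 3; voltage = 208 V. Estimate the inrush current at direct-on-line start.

S_LR = 6.7 × 177 = 1185.9 kVA
I_LR = S_LR/(√3·V_L) = 1185900/(1.732×208) = 3290 A

3290 A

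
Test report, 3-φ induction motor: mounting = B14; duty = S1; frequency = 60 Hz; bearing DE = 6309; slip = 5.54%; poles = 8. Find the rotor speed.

850 rpm

n_s = 120f/p = 120×60/8 = 900 rpm
n = n_s(1 − s) = 900 × (1 − 0.0554) = 850 rpm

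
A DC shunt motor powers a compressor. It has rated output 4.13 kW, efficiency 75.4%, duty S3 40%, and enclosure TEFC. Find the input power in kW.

P_out = 4130 W
P_in = P_out/η = 4130/0.754 = 5477 W = 5.48 kW

5.48 kW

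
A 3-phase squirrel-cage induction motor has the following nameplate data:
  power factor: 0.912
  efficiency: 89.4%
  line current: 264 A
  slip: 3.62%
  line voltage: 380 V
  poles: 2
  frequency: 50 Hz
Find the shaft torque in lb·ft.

P_in = √3·V·I·cosφ = 1.732 × 380 × 264 × 0.912 = 158464 W
P_out = η·P_in = 0.894 × 158464 = 141667 W
n_s = 120×50/2 = 3000 rpm; n = 3000×(1−0.0362) = 2891 rpm
ω = 2π×2891/60 = 302.7 rad/s
τ = P_out/ω = 141667/302.7 = 468 N·m
In lb·ft: 468/1.356 = 345 lb·ft

345 lb·ft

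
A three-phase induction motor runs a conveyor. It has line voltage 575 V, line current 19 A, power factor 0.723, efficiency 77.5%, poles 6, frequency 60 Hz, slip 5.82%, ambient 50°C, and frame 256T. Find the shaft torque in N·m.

P_in = √3·V·I·cosφ = 1.732 × 575 × 19 × 0.723 = 13681 W
P_out = η·P_in = 0.775 × 13681 = 10603 W
n_s = 120×60/6 = 1200 rpm; n = 1200×(1−0.0582) = 1130 rpm
ω = 2π×1130/60 = 118.3 rad/s
τ = P_out/ω = 10603/118.3 = 89.6 N·m

89.6 N·m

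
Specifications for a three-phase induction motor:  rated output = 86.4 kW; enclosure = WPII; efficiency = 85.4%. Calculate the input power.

P_out = 86400 W
P_in = P_out/η = 86400/0.854 = 101171 W = 101 kW

101 kW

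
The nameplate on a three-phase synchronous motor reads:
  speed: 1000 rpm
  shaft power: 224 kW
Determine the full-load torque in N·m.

ω = 2π × 1000/60 = 104.7 rad/s
τ = P/ω = 224000/104.7 = 2140 N·m

2140 N·m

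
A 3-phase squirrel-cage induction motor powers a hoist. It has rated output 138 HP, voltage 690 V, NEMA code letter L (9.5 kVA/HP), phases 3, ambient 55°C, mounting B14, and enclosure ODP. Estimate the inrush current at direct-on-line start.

1100 A

S_LR = 9.5 × 138 = 1311 kVA
I_LR = S_LR/(√3·V_L) = 1311000/(1.732×690) = 1100 A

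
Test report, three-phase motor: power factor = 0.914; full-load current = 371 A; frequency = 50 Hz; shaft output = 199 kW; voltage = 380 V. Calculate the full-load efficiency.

89.2 %

P_out = 199 kW = 199000 W
P_in = √3·V_L·I_L·cosφ = 1.732 × 380 × 371 × 0.914 = 223178 W
η = P_out / P_in = 199000 / 223178 = 0.892 = 89.2%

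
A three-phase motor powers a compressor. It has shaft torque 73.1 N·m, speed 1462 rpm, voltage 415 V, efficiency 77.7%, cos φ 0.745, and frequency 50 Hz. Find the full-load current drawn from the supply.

ω = 2π×1462/60 = 153.1 rad/s; P_out = τω = 73.1 × 153.1 = 11192 W
P_in = P_out / η = 11192 / 0.777 = 14404 W
I_L = P_in / (√3·V_L·cosφ) = 14404 / (1.732 × 415 × 0.745) = 26.9 A

26.9 A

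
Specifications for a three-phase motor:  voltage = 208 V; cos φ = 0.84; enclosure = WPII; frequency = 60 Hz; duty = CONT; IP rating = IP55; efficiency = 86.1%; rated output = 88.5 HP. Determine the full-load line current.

253 A

P_out = 88.5 × 746 = 66021 W
P_in = P_out / η = 66021 / 0.861 = 76679 W
I_L = P_in / (√3·V_L·cosφ) = 76679 / (1.732 × 208 × 0.84) = 253 A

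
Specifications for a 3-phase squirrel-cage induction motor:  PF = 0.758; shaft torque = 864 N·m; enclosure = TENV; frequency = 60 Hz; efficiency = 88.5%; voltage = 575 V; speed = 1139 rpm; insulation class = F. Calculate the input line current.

154 A

ω = 2π×1139/60 = 119.3 rad/s; P_out = τω = 864 × 119.3 = 103075 W
P_in = P_out / η = 103075 / 0.885 = 116469 W
I_L = P_in / (√3·V_L·cosφ) = 116469 / (1.732 × 575 × 0.758) = 154 A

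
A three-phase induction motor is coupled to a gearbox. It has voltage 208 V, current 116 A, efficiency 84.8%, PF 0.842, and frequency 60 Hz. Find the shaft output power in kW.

29.8 kW

P_in = √3·V·I·cosφ = 1.732 × 208 × 116 × 0.842 = 35187 W
P_out = η·P_in = 0.848 × 35187 = 29839 W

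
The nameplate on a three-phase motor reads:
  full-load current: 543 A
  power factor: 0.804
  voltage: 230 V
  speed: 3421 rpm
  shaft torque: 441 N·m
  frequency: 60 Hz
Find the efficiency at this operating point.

90.8 %

ω = 2π × 3421/60 = 358.2 rad/s; P_out = τω = 441 × 358.2 = 157966 W
P_in = √3·V_L·I_L·cosφ = 1.732 × 230 × 543 × 0.804 = 173913 W
η = P_out / P_in = 157966 / 173913 = 0.908 = 90.8%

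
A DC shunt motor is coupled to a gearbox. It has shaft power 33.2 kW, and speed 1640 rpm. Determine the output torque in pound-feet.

143 lb·ft

ω = 2π × 1640/60 = 171.7 rad/s
τ = P/ω = 33200/171.7 = 193.4 N·m
In lb·ft: 193.4/1.356 = 143 lb·ft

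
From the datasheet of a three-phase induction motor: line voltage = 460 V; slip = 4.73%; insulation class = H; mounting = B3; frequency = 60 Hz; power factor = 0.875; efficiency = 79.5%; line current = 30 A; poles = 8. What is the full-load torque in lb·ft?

137 lb·ft

P_in = √3·V·I·cosφ = 1.732 × 460 × 30 × 0.875 = 20914 W
P_out = η·P_in = 0.795 × 20914 = 16627 W
n_s = 120×60/8 = 900 rpm; n = 900×(1−0.0473) = 857 rpm
ω = 2π×857/60 = 89.74 rad/s
τ = P_out/ω = 16627/89.74 = 185.3 N·m
In lb·ft: 185.3/1.356 = 137 lb·ft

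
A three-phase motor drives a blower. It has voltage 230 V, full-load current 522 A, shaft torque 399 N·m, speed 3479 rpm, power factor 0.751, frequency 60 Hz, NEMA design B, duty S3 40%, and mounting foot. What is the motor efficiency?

ω = 2π × 3479/60 = 364.3 rad/s; P_out = τω = 399 × 364.3 = 145356 W
P_in = √3·V_L·I_L·cosφ = 1.732 × 230 × 522 × 0.751 = 156166 W
η = P_out / P_in = 145356 / 156166 = 0.931 = 93.1%

93.1 %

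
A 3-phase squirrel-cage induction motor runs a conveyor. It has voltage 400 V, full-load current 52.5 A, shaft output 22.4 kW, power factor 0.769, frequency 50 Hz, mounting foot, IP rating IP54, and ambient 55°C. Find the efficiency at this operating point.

P_out = 22.4 kW = 22400 W
P_in = √3·V_L·I_L·cosφ = 1.732 × 400 × 52.5 × 0.769 = 27970 W
η = P_out / P_in = 22400 / 27970 = 0.801 = 80.1%

80.1 %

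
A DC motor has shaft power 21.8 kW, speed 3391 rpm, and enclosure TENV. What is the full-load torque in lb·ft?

45.3 lb·ft

ω = 2π × 3391/60 = 355.1 rad/s
τ = P/ω = 21800/355.1 = 61.39 N·m
In lb·ft: 61.39/1.356 = 45.3 lb·ft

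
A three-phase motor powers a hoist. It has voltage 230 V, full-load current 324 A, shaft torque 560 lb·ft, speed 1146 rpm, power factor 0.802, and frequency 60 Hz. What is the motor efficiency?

88.0 %

τ = 560 lb·ft × 1.356 = 759.4 N·m
ω = 2π × 1146/60 = 120 rad/s; P_out = τω = 759.4 × 120 = 91128 W
P_in = √3·V_L·I_L·cosφ = 1.732 × 230 × 324 × 0.802 = 103513 W
η = P_out / P_in = 91128 / 103513 = 0.880 = 88.0%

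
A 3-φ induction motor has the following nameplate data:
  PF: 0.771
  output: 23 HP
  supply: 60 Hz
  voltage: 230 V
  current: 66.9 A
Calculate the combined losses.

3.39 kW

P_in = √3·V·I·cosφ = 1.732×230×66.9×0.771 = 20547 W
P_out = 23×746 = 17158 W
Losses = P_in − P_out = 20547 − 17158 = 3389 W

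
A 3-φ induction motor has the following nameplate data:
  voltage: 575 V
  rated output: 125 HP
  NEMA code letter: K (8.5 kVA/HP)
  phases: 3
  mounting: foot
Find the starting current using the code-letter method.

1070 A

S_LR = 8.5 × 125 = 1062.5 kVA
I_LR = S_LR/(√3·V_L) = 1062500/(1.732×575) = 1070 A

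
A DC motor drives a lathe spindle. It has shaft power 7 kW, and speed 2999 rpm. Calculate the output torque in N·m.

22.3 N·m

ω = 2π × 2999/60 = 314.1 rad/s
τ = P/ω = 7000/314.1 = 22.3 N·m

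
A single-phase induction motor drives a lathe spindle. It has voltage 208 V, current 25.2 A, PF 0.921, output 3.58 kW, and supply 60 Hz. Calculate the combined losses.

P_in = V·I·cosφ = 208×25.2×0.921 = 4828 W
P_out = 3580 W
Losses = P_in − P_out = 4828 − 3580 = 1248 W

1250 W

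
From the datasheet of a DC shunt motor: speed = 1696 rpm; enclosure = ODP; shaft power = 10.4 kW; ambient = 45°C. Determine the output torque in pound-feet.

43.2 lb·ft

ω = 2π × 1696/60 = 177.6 rad/s
τ = P/ω = 10400/177.6 = 58.56 N·m
In lb·ft: 58.56/1.356 = 43.2 lb·ft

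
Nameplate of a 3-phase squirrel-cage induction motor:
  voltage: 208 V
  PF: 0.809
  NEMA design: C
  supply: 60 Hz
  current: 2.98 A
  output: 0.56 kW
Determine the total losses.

P_in = √3·V·I·cosφ = 1.732×208×2.98×0.809 = 869 W
P_out = 560 W
Losses = P_in − P_out = 869 − 560 = 309 W

309 W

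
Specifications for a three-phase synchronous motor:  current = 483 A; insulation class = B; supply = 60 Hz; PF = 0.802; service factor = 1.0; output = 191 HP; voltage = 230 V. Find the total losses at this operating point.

P_in = √3·V·I·cosφ = 1.732×230×483×0.802 = 154311 W
P_out = 191×746 = 142486 W
Losses = P_in − P_out = 154311 − 142486 = 11825 W

11.8 kW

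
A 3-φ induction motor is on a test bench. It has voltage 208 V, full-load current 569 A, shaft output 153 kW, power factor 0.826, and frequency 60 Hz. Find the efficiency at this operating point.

P_out = 153 kW = 153000 W
P_in = √3·V_L·I_L·cosφ = 1.732 × 208 × 569 × 0.826 = 169318 W
η = P_out / P_in = 153000 / 169318 = 0.904 = 90.4%

90.4 %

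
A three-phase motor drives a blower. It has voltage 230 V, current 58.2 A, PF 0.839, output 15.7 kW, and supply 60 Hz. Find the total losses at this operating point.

3750 W

P_in = √3·V·I·cosφ = 1.732×230×58.2×0.839 = 19452 W
P_out = 15700 W
Losses = P_in − P_out = 19452 − 15700 = 3752 W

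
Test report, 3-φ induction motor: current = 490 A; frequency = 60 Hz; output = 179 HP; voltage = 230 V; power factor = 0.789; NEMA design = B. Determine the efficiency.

86.7 %

P_out = 179 × 746 = 133534 W
P_in = √3·V_L·I_L·cosφ = 1.732 × 230 × 490 × 0.789 = 154010 W
η = P_out / P_in = 133534 / 154010 = 0.867 = 86.7%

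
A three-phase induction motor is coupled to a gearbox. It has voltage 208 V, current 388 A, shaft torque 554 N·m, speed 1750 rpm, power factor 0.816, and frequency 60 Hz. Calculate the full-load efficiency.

89.0 %

ω = 2π × 1750/60 = 183.3 rad/s; P_out = τω = 554 × 183.3 = 101548 W
P_in = √3·V_L·I_L·cosφ = 1.732 × 208 × 388 × 0.816 = 114060 W
η = P_out / P_in = 101548 / 114060 = 0.890 = 89.0%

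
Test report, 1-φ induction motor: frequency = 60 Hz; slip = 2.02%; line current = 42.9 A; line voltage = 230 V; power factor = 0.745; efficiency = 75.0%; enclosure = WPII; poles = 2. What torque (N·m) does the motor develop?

P_in = V·I·cosφ = 230 × 42.9 × 0.745 = 7351 W
P_out = η·P_in = 0.75 × 7351 = 5513 W
n_s = 120×60/2 = 3600 rpm; n = 3600×(1−0.0202) = 3527 rpm
ω = 2π×3527/60 = 369.3 rad/s
τ = P_out/ω = 5513/369.3 = 14.9 N·m

14.9 N·m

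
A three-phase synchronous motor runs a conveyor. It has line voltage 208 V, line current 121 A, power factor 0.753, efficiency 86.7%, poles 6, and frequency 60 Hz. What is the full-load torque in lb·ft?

167 lb·ft

P_in = √3·V·I·cosφ = 1.732 × 208 × 121 × 0.753 = 32824 W
P_out = η·P_in = 0.867 × 32824 = 28458 W
n = n_s = 120×60/6 = 1200 rpm (synchronous)
ω = 2π×1200/60 = 125.7 rad/s
τ = P_out/ω = 28458/125.7 = 226.4 N·m
In lb·ft: 226.4/1.356 = 167 lb·ft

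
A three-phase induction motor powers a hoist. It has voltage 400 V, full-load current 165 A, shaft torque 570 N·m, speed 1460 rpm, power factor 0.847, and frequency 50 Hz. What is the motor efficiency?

ω = 2π × 1460/60 = 152.9 rad/s; P_out = τω = 570 × 152.9 = 87153 W
P_in = √3·V_L·I_L·cosφ = 1.732 × 400 × 165 × 0.847 = 96822 W
η = P_out / P_in = 87153 / 96822 = 0.900 = 90.0%

90.0 %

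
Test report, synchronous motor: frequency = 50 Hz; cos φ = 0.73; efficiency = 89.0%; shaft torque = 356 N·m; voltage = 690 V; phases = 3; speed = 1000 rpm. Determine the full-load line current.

48 A

ω = 2π×1000/60 = 104.7 rad/s; P_out = τω = 356 × 104.7 = 37273 W
P_in = P_out / η = 37273 / 0.890 = 41880 W
I_L = P_in / (√3·V_L·cosφ) = 41880 / (1.732 × 690 × 0.73) = 48 A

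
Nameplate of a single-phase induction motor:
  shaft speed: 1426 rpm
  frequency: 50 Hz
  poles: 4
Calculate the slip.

4.9 %

n_s = 120f/p = 120×50/4 = 1500 rpm
s = (n_s − n)/n_s = (1500 − 1426)/1500 = 0.0493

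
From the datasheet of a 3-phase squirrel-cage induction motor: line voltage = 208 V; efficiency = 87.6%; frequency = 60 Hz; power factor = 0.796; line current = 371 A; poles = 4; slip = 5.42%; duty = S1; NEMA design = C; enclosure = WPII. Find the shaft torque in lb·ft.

P_in = √3·V·I·cosφ = 1.732 × 208 × 371 × 0.796 = 106389 W
P_out = η·P_in = 0.876 × 106389 = 93197 W
n_s = 120×60/4 = 1800 rpm; n = 1800×(1−0.0542) = 1702 rpm
ω = 2π×1702/60 = 178.2 rad/s
τ = P_out/ω = 93197/178.2 = 523 N·m
In lb·ft: 523/1.356 = 386 lb·ft

386 lb·ft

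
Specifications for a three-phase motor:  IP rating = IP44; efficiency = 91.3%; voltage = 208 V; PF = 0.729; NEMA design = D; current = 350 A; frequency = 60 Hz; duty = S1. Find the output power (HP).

P_in = √3·V·I·cosφ = 1.732 × 208 × 350 × 0.729 = 91919 W
P_out = η·P_in = 0.913 × 91919 = 83922 W
= 83922/746 = 112 HP

112 HP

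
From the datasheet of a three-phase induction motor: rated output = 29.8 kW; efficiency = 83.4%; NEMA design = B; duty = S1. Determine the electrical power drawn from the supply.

P_out = 29800 W
P_in = P_out/η = 29800/0.834 = 35731 W = 35.7 kW

35.7 kW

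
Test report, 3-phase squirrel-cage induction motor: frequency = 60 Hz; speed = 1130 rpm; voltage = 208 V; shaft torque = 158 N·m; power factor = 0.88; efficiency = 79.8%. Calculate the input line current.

ω = 2π×1130/60 = 118.3 rad/s; P_out = τω = 158 × 118.3 = 18691 W
P_in = P_out / η = 18691 / 0.798 = 23422 W
I_L = P_in / (√3·V_L·cosφ) = 23422 / (1.732 × 208 × 0.88) = 73.9 A

73.9 A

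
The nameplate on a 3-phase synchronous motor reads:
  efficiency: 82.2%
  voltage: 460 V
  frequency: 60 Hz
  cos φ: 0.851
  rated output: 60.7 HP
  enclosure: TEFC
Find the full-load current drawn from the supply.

81.2 A

P_out = 60.7 × 746 = 45282 W
P_in = P_out / η = 45282 / 0.822 = 55088 W
I_L = P_in / (√3·V_L·cosφ) = 55088 / (1.732 × 460 × 0.851) = 81.2 A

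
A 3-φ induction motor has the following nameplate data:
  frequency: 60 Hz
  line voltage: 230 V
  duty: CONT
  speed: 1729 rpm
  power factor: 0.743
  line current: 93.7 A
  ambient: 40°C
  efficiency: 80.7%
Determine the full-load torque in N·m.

124 N·m

P_in = √3·V·I·cosφ = 1.732 × 230 × 93.7 × 0.743 = 27733 W
P_out = η·P_in = 0.807 × 27733 = 22381 W
n = 1729 rpm
ω = 2π×1729/60 = 181.1 rad/s
τ = P_out/ω = 22381/181.1 = 124 N·m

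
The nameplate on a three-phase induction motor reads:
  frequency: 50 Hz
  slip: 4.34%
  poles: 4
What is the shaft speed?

n_s = 120f/p = 120×50/4 = 1500 rpm
n = n_s(1 − s) = 1500 × (1 − 0.0434) = 1435 rpm

1435 rpm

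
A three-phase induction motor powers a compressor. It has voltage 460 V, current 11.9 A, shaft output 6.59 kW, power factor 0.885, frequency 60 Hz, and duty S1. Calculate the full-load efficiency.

P_out = 6.59 kW = 6590 W
P_in = √3·V_L·I_L·cosφ = 1.732 × 460 × 11.9 × 0.885 = 8391 W
η = P_out / P_in = 6590 / 8391 = 0.785 = 78.5%

78.5 %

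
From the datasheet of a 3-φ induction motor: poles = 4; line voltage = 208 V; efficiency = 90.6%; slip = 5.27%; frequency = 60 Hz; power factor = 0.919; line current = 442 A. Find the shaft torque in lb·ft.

P_in = √3·V·I·cosφ = 1.732 × 208 × 442 × 0.919 = 146335 W
P_out = η·P_in = 0.906 × 146335 = 132580 W
n_s = 120×60/4 = 1800 rpm; n = 1800×(1−0.0527) = 1705 rpm
ω = 2π×1705/60 = 178.5 rad/s
τ = P_out/ω = 132580/178.5 = 742.7 N·m
In lb·ft: 742.7/1.356 = 548 lb·ft

548 lb·ft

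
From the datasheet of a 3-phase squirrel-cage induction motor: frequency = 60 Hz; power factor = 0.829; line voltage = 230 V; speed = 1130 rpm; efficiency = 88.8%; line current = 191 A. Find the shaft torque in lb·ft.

349 lb·ft

P_in = √3·V·I·cosφ = 1.732 × 230 × 191 × 0.829 = 63076 W
P_out = η·P_in = 0.888 × 63076 = 56011 W
n = 1130 rpm
ω = 2π×1130/60 = 118.3 rad/s
τ = P_out/ω = 56011/118.3 = 473.5 N·m
In lb·ft: 473.5/1.356 = 349 lb·ft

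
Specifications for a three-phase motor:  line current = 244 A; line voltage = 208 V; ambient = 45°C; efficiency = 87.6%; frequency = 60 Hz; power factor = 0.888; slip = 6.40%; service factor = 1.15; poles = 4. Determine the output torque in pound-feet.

P_in = √3·V·I·cosφ = 1.732 × 208 × 244 × 0.888 = 78057 W
P_out = η·P_in = 0.876 × 78057 = 68378 W
n_s = 120×60/4 = 1800 rpm; n = 1800×(1−0.064) = 1685 rpm
ω = 2π×1685/60 = 176.5 rad/s
τ = P_out/ω = 68378/176.5 = 387.4 N·m
In lb·ft: 387.4/1.356 = 286 lb·ft

286 lb·ft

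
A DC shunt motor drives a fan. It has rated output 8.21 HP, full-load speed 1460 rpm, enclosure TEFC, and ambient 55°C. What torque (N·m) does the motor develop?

P_out = 8.21 × 746 = 6125 W
ω = 2π × 1460/60 = 152.9 rad/s
τ = P_out/ω = 6125/152.9 = 40.1 N·m

40.1 N·m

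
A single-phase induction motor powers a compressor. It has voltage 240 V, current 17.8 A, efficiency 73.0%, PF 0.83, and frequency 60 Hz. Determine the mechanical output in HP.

P_in = V·I·cosφ = 240 × 17.8 × 0.83 = 3546 W
P_out = η·P_in = 0.73 × 3546 = 2589 W
= 2589/746 = 3.47 HP

3.47 HP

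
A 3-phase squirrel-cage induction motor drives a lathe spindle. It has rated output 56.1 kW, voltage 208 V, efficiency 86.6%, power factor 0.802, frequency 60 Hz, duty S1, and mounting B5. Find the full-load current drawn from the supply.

P_out = 56.1 kW = 56100 W
P_in = P_out / η = 56100 / 0.866 = 64781 W
I_L = P_in / (√3·V_L·cosφ) = 64781 / (1.732 × 208 × 0.802) = 224 A

224 A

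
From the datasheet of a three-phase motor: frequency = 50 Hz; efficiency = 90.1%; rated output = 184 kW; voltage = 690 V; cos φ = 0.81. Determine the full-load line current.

211 A

P_out = 184 kW = 184000 W
P_in = P_out / η = 184000 / 0.901 = 204218 W
I_L = P_in / (√3·V_L·cosφ) = 204218 / (1.732 × 690 × 0.81) = 211 A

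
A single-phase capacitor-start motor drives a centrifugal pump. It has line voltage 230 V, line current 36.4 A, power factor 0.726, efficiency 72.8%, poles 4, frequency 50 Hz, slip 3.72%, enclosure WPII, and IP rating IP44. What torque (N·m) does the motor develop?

P_in = V·I·cosφ = 230 × 36.4 × 0.726 = 6078 W
P_out = η·P_in = 0.728 × 6078 = 4425 W
n_s = 120×50/4 = 1500 rpm; n = 1500×(1−0.0372) = 1444 rpm
ω = 2π×1444/60 = 151.2 rad/s
τ = P_out/ω = 4425/151.2 = 29.3 N·m

29.3 N·m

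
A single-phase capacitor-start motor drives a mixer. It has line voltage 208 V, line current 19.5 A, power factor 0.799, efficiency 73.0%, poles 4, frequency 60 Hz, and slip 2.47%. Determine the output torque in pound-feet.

P_in = V·I·cosφ = 208 × 19.5 × 0.799 = 3241 W
P_out = η·P_in = 0.73 × 3241 = 2366 W
n_s = 120×60/4 = 1800 rpm; n = 1800×(1−0.0247) = 1756 rpm
ω = 2π×1756/60 = 183.9 rad/s
τ = P_out/ω = 2366/183.9 = 12.87 N·m
In lb·ft: 12.87/1.356 = 9.49 lb·ft

9.49 lb·ft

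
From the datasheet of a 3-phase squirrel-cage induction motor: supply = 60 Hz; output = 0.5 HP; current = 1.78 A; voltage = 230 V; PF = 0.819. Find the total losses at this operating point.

P_in = √3·V·I·cosφ = 1.732×230×1.78×0.819 = 581 W
P_out = 0.5×746 = 373 W
Losses = P_in − P_out = 581 − 373 = 208 W

208 W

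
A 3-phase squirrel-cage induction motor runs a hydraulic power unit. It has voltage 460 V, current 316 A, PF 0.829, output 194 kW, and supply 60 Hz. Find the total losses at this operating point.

14.7 kW

P_in = √3·V·I·cosφ = 1.732×460×316×0.829 = 208712 W
P_out = 194000 W
Losses = P_in − P_out = 208712 − 194000 = 14712 W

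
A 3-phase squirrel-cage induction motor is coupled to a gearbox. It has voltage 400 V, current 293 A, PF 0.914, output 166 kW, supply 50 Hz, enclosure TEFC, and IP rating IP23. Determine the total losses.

P_in = √3·V·I·cosφ = 1.732×400×293×0.914 = 185533 W
P_out = 166000 W
Losses = P_in − P_out = 185533 − 166000 = 19533 W

19.5 kW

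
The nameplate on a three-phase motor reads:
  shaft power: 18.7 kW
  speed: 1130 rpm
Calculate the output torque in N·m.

158 N·m

ω = 2π × 1130/60 = 118.3 rad/s
τ = P/ω = 18700/118.3 = 158 N·m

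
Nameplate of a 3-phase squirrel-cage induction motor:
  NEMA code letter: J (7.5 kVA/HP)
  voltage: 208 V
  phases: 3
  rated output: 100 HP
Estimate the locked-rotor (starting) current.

2080 A

S_LR = 7.5 × 100 = 750 kVA
I_LR = S_LR/(√3·V_L) = 750000/(1.732×208) = 2080 A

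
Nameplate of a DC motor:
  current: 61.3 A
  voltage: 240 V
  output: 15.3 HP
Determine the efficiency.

77.6 %

P_out = 15.3 × 746 = 11414 W
P_in = V·I = 240 × 61.3 = 14712 W
η = P_out / P_in = 11414 / 14712 = 0.776 = 77.6%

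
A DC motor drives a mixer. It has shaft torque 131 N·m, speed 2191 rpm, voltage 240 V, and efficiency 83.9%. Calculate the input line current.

ω = 2π×2191/60 = 229.4 rad/s; P_out = τω = 131 × 229.4 = 30051 W
P_in = P_out / η = 30051 / 0.839 = 35818 W
I = P_in / V = 35818 / 240 = 149 A

149 A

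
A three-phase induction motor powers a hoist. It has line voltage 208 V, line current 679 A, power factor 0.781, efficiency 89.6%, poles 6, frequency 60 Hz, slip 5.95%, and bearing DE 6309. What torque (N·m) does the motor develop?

1450 N·m

P_in = √3·V·I·cosφ = 1.732 × 208 × 679 × 0.781 = 191043 W
P_out = η·P_in = 0.896 × 191043 = 171175 W
n_s = 120×60/6 = 1200 rpm; n = 1200×(1−0.0595) = 1129 rpm
ω = 2π×1129/60 = 118.2 rad/s
τ = P_out/ω = 171175/118.2 = 1450 N·m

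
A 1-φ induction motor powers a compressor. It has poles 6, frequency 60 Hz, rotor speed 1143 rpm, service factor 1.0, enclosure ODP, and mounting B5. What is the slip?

4.75 %

n_s = 120f/p = 120×60/6 = 1200 rpm
s = (n_s − n)/n_s = (1200 − 1143)/1200 = 0.0475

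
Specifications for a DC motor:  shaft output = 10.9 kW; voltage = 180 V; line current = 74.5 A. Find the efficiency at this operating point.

P_out = 10.9 kW = 10900 W
P_in = V·I = 180 × 74.5 = 13410 W
η = P_out / P_in = 10900 / 13410 = 0.813 = 81.3%

81.3 %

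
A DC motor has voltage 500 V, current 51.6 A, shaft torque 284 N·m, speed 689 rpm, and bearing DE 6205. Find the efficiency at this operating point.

79.4 %

ω = 2π × 689/60 = 72.15 rad/s; P_out = τω = 284 × 72.15 = 20491 W
P_in = V·I = 500 × 51.6 = 25800 W
η = P_out / P_in = 20491 / 25800 = 0.794 = 79.4%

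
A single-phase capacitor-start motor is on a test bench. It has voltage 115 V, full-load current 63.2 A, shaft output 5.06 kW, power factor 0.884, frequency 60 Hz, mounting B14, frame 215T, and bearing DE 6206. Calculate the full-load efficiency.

78.8 %

P_out = 5.06 kW = 5060 W
P_in = V·I·cosφ = 115 × 63.2 × 0.884 = 6425 W
η = P_out / P_in = 5060 / 6425 = 0.788 = 78.8%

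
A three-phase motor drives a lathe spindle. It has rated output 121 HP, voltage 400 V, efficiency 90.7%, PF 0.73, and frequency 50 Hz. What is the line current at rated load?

197 A

P_out = 121 × 746 = 90266 W
P_in = P_out / η = 90266 / 0.907 = 99521 W
I_L = P_in / (√3·V_L·cosφ) = 99521 / (1.732 × 400 × 0.73) = 197 A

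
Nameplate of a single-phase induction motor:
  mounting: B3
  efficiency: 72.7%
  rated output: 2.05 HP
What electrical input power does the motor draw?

P_out = 2.05 × 746 = 1529 W
P_in = P_out/η = 1529/0.727 = 2103 W = 2.1 kW

2.1 kW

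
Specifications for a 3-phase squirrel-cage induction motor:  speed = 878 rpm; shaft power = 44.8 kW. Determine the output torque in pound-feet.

ω = 2π × 878/60 = 91.94 rad/s
τ = P/ω = 44800/91.94 = 487.3 N·m
In lb·ft: 487.3/1.356 = 359 lb·ft

359 lb·ft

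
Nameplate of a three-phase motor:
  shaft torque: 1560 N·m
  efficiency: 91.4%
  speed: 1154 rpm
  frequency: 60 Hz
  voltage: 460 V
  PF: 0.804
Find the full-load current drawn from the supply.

322 A

ω = 2π×1154/60 = 120.8 rad/s; P_out = τω = 1560 × 120.8 = 188448 W
P_in = P_out / η = 188448 / 0.914 = 206179 W
I_L = P_in / (√3·V_L·cosφ) = 206179 / (1.732 × 460 × 0.804) = 322 A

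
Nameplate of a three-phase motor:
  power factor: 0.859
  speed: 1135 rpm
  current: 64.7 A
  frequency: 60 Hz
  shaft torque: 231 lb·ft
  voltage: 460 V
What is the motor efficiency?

84.1 %

τ = 231 lb·ft × 1.356 = 313.2 N·m
ω = 2π × 1135/60 = 118.9 rad/s; P_out = τω = 313.2 × 118.9 = 37239 W
P_in = √3·V_L·I_L·cosφ = 1.732 × 460 × 64.7 × 0.859 = 44280 W
η = P_out / P_in = 37239 / 44280 = 0.841 = 84.1%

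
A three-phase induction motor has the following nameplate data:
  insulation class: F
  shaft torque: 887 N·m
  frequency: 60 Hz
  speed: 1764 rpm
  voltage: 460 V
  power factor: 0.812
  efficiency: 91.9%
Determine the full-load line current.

276 A

ω = 2π×1764/60 = 184.7 rad/s; P_out = τω = 887 × 184.7 = 163829 W
P_in = P_out / η = 163829 / 0.919 = 178269 W
I_L = P_in / (√3·V_L·cosφ) = 178269 / (1.732 × 460 × 0.812) = 276 A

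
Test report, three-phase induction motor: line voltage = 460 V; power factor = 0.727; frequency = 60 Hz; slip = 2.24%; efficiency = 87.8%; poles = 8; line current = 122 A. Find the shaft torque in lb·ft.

497 lb·ft

P_in = √3·V·I·cosφ = 1.732 × 460 × 122 × 0.727 = 70664 W
P_out = η·P_in = 0.878 × 70664 = 62043 W
n_s = 120×60/8 = 900 rpm; n = 900×(1−0.0224) = 880 rpm
ω = 2π×880/60 = 92.15 rad/s
τ = P_out/ω = 62043/92.15 = 673.3 N·m
In lb·ft: 673.3/1.356 = 497 lb·ft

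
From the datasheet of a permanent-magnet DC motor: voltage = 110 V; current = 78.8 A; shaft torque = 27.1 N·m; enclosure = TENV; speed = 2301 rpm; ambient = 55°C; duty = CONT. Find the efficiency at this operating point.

ω = 2π × 2301/60 = 241 rad/s; P_out = τω = 27.1 × 241 = 6531 W
P_in = V·I = 110 × 78.8 = 8668 W
η = P_out / P_in = 6531 / 8668 = 0.753 = 75.3%

75.3 %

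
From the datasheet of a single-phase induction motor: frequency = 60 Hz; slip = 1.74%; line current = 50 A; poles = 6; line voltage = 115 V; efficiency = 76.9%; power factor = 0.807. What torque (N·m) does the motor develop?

P_in = V·I·cosφ = 115 × 50 × 0.807 = 4640 W
P_out = η·P_in = 0.769 × 4640 = 3568 W
n_s = 120×60/6 = 1200 rpm; n = 1200×(1−0.0174) = 1179 rpm
ω = 2π×1179/60 = 123.5 rad/s
τ = P_out/ω = 3568/123.5 = 28.9 N·m

28.9 N·m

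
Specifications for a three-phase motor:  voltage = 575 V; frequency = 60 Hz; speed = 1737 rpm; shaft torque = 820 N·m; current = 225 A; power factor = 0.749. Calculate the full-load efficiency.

88.9 %

ω = 2π × 1737/60 = 181.9 rad/s; P_out = τω = 820 × 181.9 = 149158 W
P_in = √3·V_L·I_L·cosφ = 1.732 × 575 × 225 × 0.749 = 167834 W
η = P_out / P_in = 149158 / 167834 = 0.889 = 88.9%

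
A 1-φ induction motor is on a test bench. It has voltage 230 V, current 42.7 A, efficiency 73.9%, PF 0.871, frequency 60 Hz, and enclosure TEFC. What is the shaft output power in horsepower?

8.47 HP

P_in = V·I·cosφ = 230 × 42.7 × 0.871 = 8554 W
P_out = η·P_in = 0.739 × 8554 = 6321 W
= 6321/746 = 8.47 HP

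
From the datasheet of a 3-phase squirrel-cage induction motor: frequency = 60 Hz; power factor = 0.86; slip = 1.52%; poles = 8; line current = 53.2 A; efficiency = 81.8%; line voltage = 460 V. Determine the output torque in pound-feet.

P_in = √3·V·I·cosφ = 1.732 × 460 × 53.2 × 0.86 = 36452 W
P_out = η·P_in = 0.818 × 36452 = 29818 W
n_s = 120×60/8 = 900 rpm; n = 900×(1−0.0152) = 886 rpm
ω = 2π×886/60 = 92.78 rad/s
τ = P_out/ω = 29818/92.78 = 321.4 N·m
In lb·ft: 321.4/1.356 = 237 lb·ft

237 lb·ft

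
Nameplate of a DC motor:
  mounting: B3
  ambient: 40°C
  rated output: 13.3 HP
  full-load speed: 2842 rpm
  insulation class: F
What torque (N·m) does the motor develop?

P_out = 13.3 × 746 = 9922 W
ω = 2π × 2842/60 = 297.6 rad/s
τ = P_out/ω = 9922/297.6 = 33.3 N·m

33.3 N·m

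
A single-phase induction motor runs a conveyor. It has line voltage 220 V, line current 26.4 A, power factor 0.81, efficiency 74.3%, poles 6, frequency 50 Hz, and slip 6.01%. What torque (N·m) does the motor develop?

P_in = V·I·cosφ = 220 × 26.4 × 0.81 = 4704 W
P_out = η·P_in = 0.743 × 4704 = 3495 W
n_s = 120×50/6 = 1000 rpm; n = 1000×(1−0.0601) = 940 rpm
ω = 2π×940/60 = 98.44 rad/s
τ = P_out/ω = 3495/98.44 = 35.5 N·m

35.5 N·m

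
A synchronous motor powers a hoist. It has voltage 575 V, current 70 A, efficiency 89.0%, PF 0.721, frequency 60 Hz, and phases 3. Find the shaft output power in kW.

P_in = √3·V·I·cosφ = 1.732 × 575 × 70 × 0.721 = 50263 W
P_out = η·P_in = 0.89 × 50263 = 44734 W

44.7 kW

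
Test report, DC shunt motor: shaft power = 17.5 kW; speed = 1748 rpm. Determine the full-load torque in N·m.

ω = 2π × 1748/60 = 183.1 rad/s
τ = P/ω = 17500/183.1 = 95.6 N·m

95.6 N·m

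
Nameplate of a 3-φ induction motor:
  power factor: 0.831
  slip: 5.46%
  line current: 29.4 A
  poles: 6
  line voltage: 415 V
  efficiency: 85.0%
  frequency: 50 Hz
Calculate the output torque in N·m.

P_in = √3·V·I·cosφ = 1.732 × 415 × 29.4 × 0.831 = 17561 W
P_out = η·P_in = 0.85 × 17561 = 14927 W
n_s = 120×50/6 = 1000 rpm; n = 1000×(1−0.0546) = 945 rpm
ω = 2π×945/60 = 98.96 rad/s
τ = P_out/ω = 14927/98.96 = 151 N·m

151 N·m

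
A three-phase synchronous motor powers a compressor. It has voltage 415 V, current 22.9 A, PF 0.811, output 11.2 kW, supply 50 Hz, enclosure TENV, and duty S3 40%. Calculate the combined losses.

2.15 kW

P_in = √3·V·I·cosφ = 1.732×415×22.9×0.811 = 13349 W
P_out = 11200 W
Losses = P_in − P_out = 13349 − 11200 = 2149 W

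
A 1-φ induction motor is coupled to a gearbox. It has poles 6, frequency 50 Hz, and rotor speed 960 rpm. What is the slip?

4.00 %

n_s = 120f/p = 120×50/6 = 1000 rpm
s = (n_s − n)/n_s = (1000 − 960)/1000 = 0.0400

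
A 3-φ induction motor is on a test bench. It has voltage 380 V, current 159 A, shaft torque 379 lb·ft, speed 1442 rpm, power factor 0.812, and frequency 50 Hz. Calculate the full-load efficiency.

τ = 379 lb·ft × 1.356 = 513.9 N·m
ω = 2π × 1442/60 = 151 rad/s; P_out = τω = 513.9 × 151 = 77599 W
P_in = √3·V_L·I_L·cosφ = 1.732 × 380 × 159 × 0.812 = 84974 W
η = P_out / P_in = 77599 / 84974 = 0.913 = 91.3%

91.3 %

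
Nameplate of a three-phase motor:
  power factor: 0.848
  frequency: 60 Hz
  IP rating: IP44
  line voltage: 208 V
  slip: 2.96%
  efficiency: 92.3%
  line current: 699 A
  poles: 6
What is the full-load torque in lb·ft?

1190 lb·ft

P_in = √3·V·I·cosφ = 1.732 × 208 × 699 × 0.848 = 213542 W
P_out = η·P_in = 0.923 × 213542 = 197099 W
n_s = 120×60/6 = 1200 rpm; n = 1200×(1−0.0296) = 1164 rpm
ω = 2π×1164/60 = 121.9 rad/s
τ = P_out/ω = 197099/121.9 = 1617 N·m
In lb·ft: 1617/1.356 = 1190 lb·ft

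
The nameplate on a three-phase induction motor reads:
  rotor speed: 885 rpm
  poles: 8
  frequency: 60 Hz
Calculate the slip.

1.67 %

n_s = 120f/p = 120×60/8 = 900 rpm
s = (n_s − n)/n_s = (900 − 885)/900 = 0.0167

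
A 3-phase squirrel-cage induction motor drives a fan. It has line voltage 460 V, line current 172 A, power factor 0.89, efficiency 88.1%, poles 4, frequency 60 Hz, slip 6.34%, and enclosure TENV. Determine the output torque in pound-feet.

P_in = √3·V·I·cosφ = 1.732 × 460 × 172 × 0.89 = 121962 W
P_out = η·P_in = 0.881 × 121962 = 107449 W
n_s = 120×60/4 = 1800 rpm; n = 1800×(1−0.0634) = 1686 rpm
ω = 2π×1686/60 = 176.6 rad/s
τ = P_out/ω = 107449/176.6 = 608.4 N·m
In lb·ft: 608.4/1.356 = 449 lb·ft

449 lb·ft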